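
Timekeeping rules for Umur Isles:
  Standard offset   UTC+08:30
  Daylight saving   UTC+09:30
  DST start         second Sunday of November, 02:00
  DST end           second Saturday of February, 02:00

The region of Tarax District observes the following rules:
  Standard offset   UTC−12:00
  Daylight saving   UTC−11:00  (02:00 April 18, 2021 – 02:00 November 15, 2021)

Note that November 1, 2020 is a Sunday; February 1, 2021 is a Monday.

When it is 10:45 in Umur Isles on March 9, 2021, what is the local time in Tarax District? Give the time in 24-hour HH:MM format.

1 November 2020 is a Sunday, so the first Sunday is November 1 and the second is November 8.
1 February 2021 is a Monday, so the first Saturday is February 6 and the second is February 13.
Daylight saving runs 8 November 2020 – 13 February 2021; March 9, 2021 is outside that window, so Umur Isles is on standard time at UTC+08:30.
10:45 Umur Isles − 8h30m = 02:15 UTC.
At the standard offset (UTC−12:00), 02:15 UTC − 12h = 14:15 Tarax District standard time (rolling into the previous day, 8 March 2021).
The standard-time date in Tarax District, March 8, 2021, does not fall between 18 April and 15 November, so daylight saving is not in effect and Tarax District is at UTC−12:00.
02:15 UTC − 12h = 14:15 Tarax District (rolling into the previous day, 8 March 2021).

14:15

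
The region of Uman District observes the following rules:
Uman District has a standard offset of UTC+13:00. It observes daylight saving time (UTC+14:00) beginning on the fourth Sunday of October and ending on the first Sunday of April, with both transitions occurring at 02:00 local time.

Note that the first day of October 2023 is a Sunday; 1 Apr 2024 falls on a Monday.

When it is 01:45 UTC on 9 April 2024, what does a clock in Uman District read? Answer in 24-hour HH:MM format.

14:45

1 October 2023 is a Sunday, so the first Sunday is October 1 and the fourth is October 22.
1 April 2024 is a Monday, so the first Sunday is April 7.
At the standard offset (UTC+13:00), 01:45 UTC + 13h = 14:45 Uman District standard time.
The standard-time date in Uman District, 9 April 2024, is outside the daylight-saving period (22 October 2023 – 7 April 2024), so Uman District is on standard time, UTC+13:00.
01:45 UTC + 13h = 14:45 local.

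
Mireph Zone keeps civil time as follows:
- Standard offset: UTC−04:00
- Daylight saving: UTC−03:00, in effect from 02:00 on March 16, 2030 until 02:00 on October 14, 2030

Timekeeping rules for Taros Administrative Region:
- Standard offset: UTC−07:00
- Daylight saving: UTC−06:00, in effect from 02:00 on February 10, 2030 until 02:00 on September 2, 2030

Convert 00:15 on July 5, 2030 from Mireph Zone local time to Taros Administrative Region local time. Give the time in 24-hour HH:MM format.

21:15

Daylight saving runs 16 March – 14 October; July 5, 2030 is inside that window, so Mireph Zone is at UTC−03:00.
00:15 Mireph Zone + 3h = 03:15 UTC.
At the standard offset (UTC−07:00), 03:15 UTC − 7h = 20:15 Taros Administrative Region standard time (rolling into the previous day, 4 July 2030).
The standard-time date in Taros Administrative Region, July 4, 2030, lies within the daylight-saving period (10 February – 2 September), so Taros Administrative Region is on daylight time, UTC−06:00.
03:15 UTC − 6h = 21:15 Taros Administrative Region (rolling into the previous day, 4 July 2030).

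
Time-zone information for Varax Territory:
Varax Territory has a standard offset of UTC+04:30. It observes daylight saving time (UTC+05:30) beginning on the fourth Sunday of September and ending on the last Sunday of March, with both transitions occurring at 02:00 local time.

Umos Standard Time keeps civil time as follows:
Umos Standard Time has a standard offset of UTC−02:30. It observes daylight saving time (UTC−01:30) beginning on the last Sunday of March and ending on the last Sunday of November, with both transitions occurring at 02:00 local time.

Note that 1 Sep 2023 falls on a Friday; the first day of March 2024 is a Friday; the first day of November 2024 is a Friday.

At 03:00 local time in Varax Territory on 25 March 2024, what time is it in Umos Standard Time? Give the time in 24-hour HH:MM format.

1 September 2023 is a Friday, so the first Sunday is September 3 and the fourth is September 24.
1 March 2024 is a Friday, so Sundays fall on 3, 10, 17, 24, 31; the last is March 31.
25 March 2024 lies within the daylight-saving period (24 September 2023 – 31 March 2024), so Varax Territory is on daylight time, UTC+05:30.
03:00 Varax Territory − 5h30m = 21:30 UTC (rolling into the previous day, 24 March 2024).
1 March 2024 is a Friday, so Sundays fall on 3, 10, 17, 24, 31; the last is March 31.
1 November 2024 is a Friday, so Sundays fall on 3, 10, 17, 24; the last is November 24.
At the standard offset (UTC−02:30), 21:30 UTC − 2h30m = 19:00 Umos Standard Time standard time.
The standard-time date in Umos Standard Time, 24 March 2024, is outside the daylight-saving period (31 March – 24 November), so Umos Standard Time is on standard time, UTC−02:30.
21:30 UTC − 2h30m = 19:00 Umos Standard Time.

19:00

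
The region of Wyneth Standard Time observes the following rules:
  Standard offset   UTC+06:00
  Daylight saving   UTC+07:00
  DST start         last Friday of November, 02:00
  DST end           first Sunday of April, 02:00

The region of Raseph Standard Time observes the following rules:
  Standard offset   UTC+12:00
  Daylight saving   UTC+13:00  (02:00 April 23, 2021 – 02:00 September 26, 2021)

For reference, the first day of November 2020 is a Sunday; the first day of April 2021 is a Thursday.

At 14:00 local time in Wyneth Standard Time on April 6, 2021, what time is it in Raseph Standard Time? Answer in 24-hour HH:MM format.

1 November 2020 is a Sunday, so Fridays fall on 6, 13, 20, 27; the last is November 27.
1 April 2021 is a Thursday, so the first Sunday is April 4.
April 6, 2021 is outside the daylight-saving period (27 November 2020 – 4 April 2021), so Wyneth Standard Time is on standard time, UTC+06:00.
14:00 Wyneth Standard Time − 6h = 08:00 UTC.
At the standard offset (UTC+12:00), 08:00 UTC + 12h = 20:00 Raseph Standard Time standard time.
The standard-time date in Raseph Standard Time, April 6, 2021, is outside the daylight-saving period (23 April – 26 September), so Raseph Standard Time is on standard time, UTC+12:00.
08:00 UTC + 12h = 20:00 Raseph Standard Time.

20:00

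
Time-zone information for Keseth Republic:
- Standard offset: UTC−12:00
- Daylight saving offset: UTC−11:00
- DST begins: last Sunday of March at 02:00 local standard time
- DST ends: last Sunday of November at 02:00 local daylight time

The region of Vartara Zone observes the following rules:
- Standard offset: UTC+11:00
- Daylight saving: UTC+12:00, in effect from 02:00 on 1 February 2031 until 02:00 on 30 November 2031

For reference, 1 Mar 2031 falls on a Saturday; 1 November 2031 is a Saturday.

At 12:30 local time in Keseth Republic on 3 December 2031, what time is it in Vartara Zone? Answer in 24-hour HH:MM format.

1 March 2031 is a Saturday, so Sundays fall on 2, 9, 16, 23, 30; the last is March 30.
1 November 2031 is a Saturday, so Sundays fall on 2, 9, 16, 23, 30; the last is November 30.
Daylight saving runs 30 March – 30 November; 3 December 2031 is outside that window, so Keseth Republic is on standard time at UTC−12:00.
12:30 Keseth Republic + 12h = 00:30 UTC (rolling into the next day, 4 December 2031).
At the standard offset (UTC+11:00), 00:30 UTC + 11h = 11:30 Vartara Zone standard time.
The standard-time date in Vartara Zone, 4 December 2031, is outside the daylight-saving period (1 February – 30 November), so Vartara Zone is on standard time, UTC+11:00.
00:30 UTC + 11h = 11:30 Vartara Zone.

11:30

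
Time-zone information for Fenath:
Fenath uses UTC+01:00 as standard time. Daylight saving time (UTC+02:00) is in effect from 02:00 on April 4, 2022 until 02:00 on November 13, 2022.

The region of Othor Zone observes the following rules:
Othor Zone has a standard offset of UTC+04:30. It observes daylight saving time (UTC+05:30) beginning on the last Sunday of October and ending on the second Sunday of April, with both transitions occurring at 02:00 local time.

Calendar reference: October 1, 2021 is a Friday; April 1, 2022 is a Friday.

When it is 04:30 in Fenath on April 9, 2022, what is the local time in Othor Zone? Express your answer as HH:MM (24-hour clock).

April 9, 2022 lies within the daylight-saving period (4 April – 13 November), so Fenath is on daylight time, UTC+02:00.
04:30 Fenath − 2h = 02:30 UTC.
1 October 2021 is a Friday, so Sundays fall on 3, 10, 17, 24, 31; the last is October 31.
1 April 2022 is a Friday, so the first Sunday is April 3 and the second is April 10.
At the standard offset (UTC+04:30), 02:30 UTC + 4h30m = 07:00 Othor Zone standard time.
The standard-time date in Othor Zone, April 9, 2022, falls between 31 October 2021 and 10 April 2022, so daylight saving is in effect and Othor Zone is at UTC+05:30.
02:30 UTC + 5h30m = 08:00 Othor Zone.

08:00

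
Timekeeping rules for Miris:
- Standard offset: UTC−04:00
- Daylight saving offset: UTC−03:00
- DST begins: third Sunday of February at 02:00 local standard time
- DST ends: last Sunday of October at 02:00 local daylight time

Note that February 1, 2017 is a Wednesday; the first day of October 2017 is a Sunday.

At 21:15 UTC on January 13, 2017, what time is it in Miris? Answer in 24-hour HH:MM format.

17:15

1 February 2017 is a Wednesday, so the first Sunday is February 5 and the third is February 19.
1 October 2017 is a Sunday, so Sundays fall on 1, 8, 15, 22, 29; the last is October 29.
At the standard offset (UTC−04:00), 21:15 UTC − 4h = 17:15 Miris standard time.
The standard-time date in Miris, January 13, 2017, is outside the daylight-saving period (19 February – 29 October), so Miris is on standard time, UTC−04:00.
21:15 UTC − 4h = 17:15 local.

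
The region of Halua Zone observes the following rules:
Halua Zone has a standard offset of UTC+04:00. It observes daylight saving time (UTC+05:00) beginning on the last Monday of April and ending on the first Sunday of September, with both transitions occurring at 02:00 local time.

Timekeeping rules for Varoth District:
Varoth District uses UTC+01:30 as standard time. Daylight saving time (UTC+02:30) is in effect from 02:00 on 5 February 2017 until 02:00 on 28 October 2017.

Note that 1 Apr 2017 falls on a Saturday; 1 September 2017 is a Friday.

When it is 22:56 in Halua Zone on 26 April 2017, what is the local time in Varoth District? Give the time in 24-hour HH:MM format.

20:26

1 April 2017 is a Saturday, so Mondays fall on 3, 10, 17, 24; the last is April 24.
1 September 2017 is a Friday, so the first Sunday is September 3.
26 April 2017 lies within the daylight-saving period (24 April – 3 September), so Halua Zone is on daylight time, UTC+05:00.
22:56 Halua Zone − 5h = 17:56 UTC.
At the standard offset (UTC+01:30), 17:56 UTC + 1h30m = 19:26 Varoth District standard time.
The standard-time date in Varoth District, 26 April 2017, lies within the daylight-saving period (5 February – 28 October), so Varoth District is on daylight time, UTC+02:30.
17:56 UTC + 2h30m = 20:26 Varoth District.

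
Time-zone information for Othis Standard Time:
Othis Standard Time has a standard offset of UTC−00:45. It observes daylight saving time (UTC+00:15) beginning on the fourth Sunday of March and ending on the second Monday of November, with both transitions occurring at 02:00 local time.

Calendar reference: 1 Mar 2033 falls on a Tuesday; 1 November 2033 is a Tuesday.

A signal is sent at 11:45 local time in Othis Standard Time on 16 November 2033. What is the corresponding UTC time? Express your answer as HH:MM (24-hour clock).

12:30

1 March 2033 is a Tuesday, so the first Sunday is March 6 and the fourth is March 27.
1 November 2033 is a Tuesday, so the first Monday is November 7 and the second is November 14.
16 November 2033 does not fall between 27 March and 14 November, so daylight saving is not in effect and Othis Standard Time is at UTC−00:45.
11:45 local + 0h45m = 12:30 UTC.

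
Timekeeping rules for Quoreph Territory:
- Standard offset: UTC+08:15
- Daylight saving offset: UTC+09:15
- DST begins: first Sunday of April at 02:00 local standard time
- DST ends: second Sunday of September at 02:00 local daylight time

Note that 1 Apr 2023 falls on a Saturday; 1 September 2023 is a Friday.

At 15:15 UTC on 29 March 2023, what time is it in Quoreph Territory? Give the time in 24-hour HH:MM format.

1 April 2023 is a Saturday, so the first Sunday is April 2.
1 September 2023 is a Friday, so the first Sunday is September 3 and the second is September 10.
At the standard offset (UTC+08:15), 15:15 UTC + 8h15m = 23:30 Quoreph Territory standard time.
The standard-time date in Quoreph Territory, 29 March 2023, does not fall between 2 April and 10 September, so daylight saving is not in effect and Quoreph Territory is at UTC+08:15.
15:15 UTC + 8h15m = 23:30 local.

23:30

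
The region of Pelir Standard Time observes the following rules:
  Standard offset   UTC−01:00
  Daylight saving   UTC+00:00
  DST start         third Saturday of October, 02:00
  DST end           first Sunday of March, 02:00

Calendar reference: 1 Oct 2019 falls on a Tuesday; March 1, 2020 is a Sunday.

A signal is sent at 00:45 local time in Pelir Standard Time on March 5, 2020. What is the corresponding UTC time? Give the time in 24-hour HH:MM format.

01:45

1 October 2019 is a Tuesday, so the first Saturday is October 5 and the third is October 19.
1 March 2020 is a Sunday, so the first Sunday is March 1.
March 5, 2020 is outside the daylight-saving period (19 October 2019 – 1 March 2020), so Pelir Standard Time is on standard time, UTC−01:00.
00:45 local + 1h = 01:45 UTC.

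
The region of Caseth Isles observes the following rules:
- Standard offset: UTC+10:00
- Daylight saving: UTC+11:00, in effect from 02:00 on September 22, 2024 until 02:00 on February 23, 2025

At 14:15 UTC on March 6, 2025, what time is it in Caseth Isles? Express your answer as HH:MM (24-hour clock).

00:15

At the standard offset (UTC+10:00), 14:15 UTC + 10h = 00:15 Caseth Isles standard time (rolling into the next day, 7 March 2025).
The standard-time date in Caseth Isles, March 7, 2025, does not fall between 22 September 2024 and 23 February 2025, so daylight saving is not in effect and Caseth Isles is at UTC+10:00.
14:15 UTC + 10h = 00:15 local (rolling into the next day, 7 March 2025).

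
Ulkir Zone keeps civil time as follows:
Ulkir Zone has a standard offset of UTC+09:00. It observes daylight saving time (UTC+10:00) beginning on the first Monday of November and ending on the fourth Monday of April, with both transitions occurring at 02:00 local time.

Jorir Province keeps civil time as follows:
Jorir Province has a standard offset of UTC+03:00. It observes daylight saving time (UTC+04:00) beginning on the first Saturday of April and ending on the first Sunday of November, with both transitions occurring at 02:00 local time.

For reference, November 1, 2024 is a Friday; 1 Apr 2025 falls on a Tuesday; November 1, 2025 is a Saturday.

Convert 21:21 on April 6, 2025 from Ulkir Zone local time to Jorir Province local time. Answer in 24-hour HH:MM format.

1 November 2024 is a Friday, so the first Monday is November 4.
1 April 2025 is a Tuesday, so the first Monday is April 7 and the fourth is April 28.
Daylight saving runs 4 November 2024 – 28 April 2025; April 6, 2025 is inside that window, so Ulkir Zone is at UTC+10:00.
21:21 Ulkir Zone − 10h = 11:21 UTC.
1 April 2025 is a Tuesday, so the first Saturday is April 5.
1 November 2025 is a Saturday, so the first Sunday is November 2.
At the standard offset (UTC+03:00), 11:21 UTC + 3h = 14:21 Jorir Province standard time.
The standard-time date in Jorir Province, April 6, 2025, lies within the daylight-saving period (5 April – 2 November), so Jorir Province is on daylight time, UTC+04:00.
11:21 UTC + 4h = 15:21 Jorir Province.

15:21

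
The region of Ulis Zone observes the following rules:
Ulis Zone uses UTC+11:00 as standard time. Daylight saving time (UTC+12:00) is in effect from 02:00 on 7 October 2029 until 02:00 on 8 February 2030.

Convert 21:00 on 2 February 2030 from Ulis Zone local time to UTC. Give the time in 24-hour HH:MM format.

09:00

2 February 2030 lies within the daylight-saving period (7 October 2029 – 8 February 2030), so Ulis Zone is on daylight time, UTC+12:00.
21:00 local − 12h = 09:00 UTC.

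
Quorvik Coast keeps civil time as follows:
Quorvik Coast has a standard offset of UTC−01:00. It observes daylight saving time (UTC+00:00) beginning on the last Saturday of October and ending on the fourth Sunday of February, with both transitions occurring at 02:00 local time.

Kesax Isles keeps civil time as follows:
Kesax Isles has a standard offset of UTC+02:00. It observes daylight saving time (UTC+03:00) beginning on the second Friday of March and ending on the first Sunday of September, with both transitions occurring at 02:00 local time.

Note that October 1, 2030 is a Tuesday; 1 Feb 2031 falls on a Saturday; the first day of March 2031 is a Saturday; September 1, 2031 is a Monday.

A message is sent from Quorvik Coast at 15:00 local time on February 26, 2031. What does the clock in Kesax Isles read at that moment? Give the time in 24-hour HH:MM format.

18:00

1 October 2030 is a Tuesday, so Saturdays fall on 5, 12, 19, 26; the last is October 26.
1 February 2031 is a Saturday, so the first Sunday is February 2 and the fourth is February 23.
February 26, 2031 does not fall between 26 October 2030 and 23 February 2031, so daylight saving is not in effect and Quorvik Coast is at UTC−01:00.
15:00 Quorvik Coast + 1h = 16:00 UTC.
1 March 2031 is a Saturday, so the first Friday is March 7 and the second is March 14.
1 September 2031 is a Monday, so the first Sunday is September 7.
At the standard offset (UTC+02:00), 16:00 UTC + 2h = 18:00 Kesax Isles standard time.
The standard-time date in Kesax Isles, February 26, 2031, is outside the daylight-saving period (14 March – 7 September), so Kesax Isles is on standard time, UTC+02:00.
16:00 UTC + 2h = 18:00 Kesax Isles.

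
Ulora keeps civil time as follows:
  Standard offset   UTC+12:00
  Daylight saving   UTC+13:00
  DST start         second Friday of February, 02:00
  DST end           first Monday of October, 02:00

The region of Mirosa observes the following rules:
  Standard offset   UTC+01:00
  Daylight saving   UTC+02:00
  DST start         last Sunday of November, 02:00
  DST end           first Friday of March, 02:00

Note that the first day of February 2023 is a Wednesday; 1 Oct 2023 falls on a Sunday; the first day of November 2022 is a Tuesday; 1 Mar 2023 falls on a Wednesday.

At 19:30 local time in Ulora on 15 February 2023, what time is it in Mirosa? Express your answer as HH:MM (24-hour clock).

1 February 2023 is a Wednesday, so the first Friday is February 3 and the second is February 10.
1 October 2023 is a Sunday, so the first Monday is October 2.
15 February 2023 lies within the daylight-saving period (10 February – 2 October), so Ulora is on daylight time, UTC+13:00.
19:30 Ulora − 13h = 06:30 UTC.
1 November 2022 is a Tuesday, so Sundays fall on 6, 13, 20, 27; the last is November 27.
1 March 2023 is a Wednesday, so the first Friday is March 3.
At the standard offset (UTC+01:00), 06:30 UTC + 1h = 07:30 Mirosa standard time.
The standard-time date in Mirosa, 15 February 2023, falls between 27 November 2022 and 3 March 2023, so daylight saving is in effect and Mirosa is at UTC+02:00.
06:30 UTC + 2h = 08:30 Mirosa.

08:30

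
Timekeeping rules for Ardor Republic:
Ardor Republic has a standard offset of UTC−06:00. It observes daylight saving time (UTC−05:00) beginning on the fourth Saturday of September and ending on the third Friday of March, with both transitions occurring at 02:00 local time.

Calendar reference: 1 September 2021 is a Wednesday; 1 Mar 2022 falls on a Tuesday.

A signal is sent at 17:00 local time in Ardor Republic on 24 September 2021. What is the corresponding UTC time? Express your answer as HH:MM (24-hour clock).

23:00

1 September 2021 is a Wednesday, so the first Saturday is September 4 and the fourth is September 25.
1 March 2022 is a Tuesday, so the first Friday is March 4 and the third is March 18.
Daylight saving runs 25 September 2021 – 18 March 2022; 24 September 2021 is outside that window, so Ardor Republic is on standard time at UTC−06:00.
17:00 local + 6h = 23:00 UTC.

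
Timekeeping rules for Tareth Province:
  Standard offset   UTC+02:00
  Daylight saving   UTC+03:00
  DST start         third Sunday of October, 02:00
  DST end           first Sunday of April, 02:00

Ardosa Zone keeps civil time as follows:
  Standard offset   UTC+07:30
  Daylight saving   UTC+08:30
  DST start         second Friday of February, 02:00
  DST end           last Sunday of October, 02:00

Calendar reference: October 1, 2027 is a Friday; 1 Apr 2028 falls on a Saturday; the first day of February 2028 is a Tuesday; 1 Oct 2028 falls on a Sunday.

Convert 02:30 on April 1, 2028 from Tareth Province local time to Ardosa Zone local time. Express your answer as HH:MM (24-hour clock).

1 October 2027 is a Friday, so the first Sunday is October 3 and the third is October 17.
1 April 2028 is a Saturday, so the first Sunday is April 2.
April 1, 2028 falls between 17 October 2027 and 2 April 2028, so daylight saving is in effect and Tareth Province is at UTC+03:00.
02:30 Tareth Province − 3h = 23:30 UTC (rolling into the previous day, 31 March 2028).
1 February 2028 is a Tuesday, so the first Friday is February 4 and the second is February 11.
1 October 2028 is a Sunday, so Sundays fall on 1, 8, 15, 22, 29; the last is October 29.
At the standard offset (UTC+07:30), 23:30 UTC + 7h30m = 07:00 Ardosa Zone standard time (rolling into the next day, 1 April 2028).
The standard-time date in Ardosa Zone, April 1, 2028, lies within the daylight-saving period (11 February – 29 October), so Ardosa Zone is on daylight time, UTC+08:30.
23:30 UTC + 8h30m = 08:00 Ardosa Zone (rolling into the next day, 1 April 2028).

08:00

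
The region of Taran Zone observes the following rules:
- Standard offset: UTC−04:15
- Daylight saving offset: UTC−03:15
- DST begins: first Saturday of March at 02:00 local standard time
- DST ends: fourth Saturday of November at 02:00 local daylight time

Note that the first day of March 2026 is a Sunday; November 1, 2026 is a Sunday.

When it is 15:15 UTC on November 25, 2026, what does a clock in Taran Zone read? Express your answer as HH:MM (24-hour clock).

12:00

1 March 2026 is a Sunday, so the first Saturday is March 7.
1 November 2026 is a Sunday, so the first Saturday is November 7 and the fourth is November 28.
At the standard offset (UTC−04:15), 15:15 UTC − 4h15m = 11:00 Taran Zone standard time.
Daylight saving runs 7 March – 28 November; the standard-time date in Taran Zone, November 25, 2026, is inside that window, so Taran Zone is at UTC−03:15.
15:15 UTC − 3h15m = 12:00 local.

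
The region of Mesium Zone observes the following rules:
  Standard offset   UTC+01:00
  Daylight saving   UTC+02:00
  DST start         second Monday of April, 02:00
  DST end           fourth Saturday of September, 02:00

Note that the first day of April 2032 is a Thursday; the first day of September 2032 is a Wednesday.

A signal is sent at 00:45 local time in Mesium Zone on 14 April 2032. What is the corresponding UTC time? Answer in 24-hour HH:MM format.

22:45

1 April 2032 is a Thursday, so the first Monday is April 5 and the second is April 12.
1 September 2032 is a Wednesday, so the first Saturday is September 4 and the fourth is September 25.
14 April 2032 falls between 12 April and 25 September, so daylight saving is in effect and Mesium Zone is at UTC+02:00.
00:45 local − 2h = 22:45 UTC (rolling into the previous day, 13 April 2032).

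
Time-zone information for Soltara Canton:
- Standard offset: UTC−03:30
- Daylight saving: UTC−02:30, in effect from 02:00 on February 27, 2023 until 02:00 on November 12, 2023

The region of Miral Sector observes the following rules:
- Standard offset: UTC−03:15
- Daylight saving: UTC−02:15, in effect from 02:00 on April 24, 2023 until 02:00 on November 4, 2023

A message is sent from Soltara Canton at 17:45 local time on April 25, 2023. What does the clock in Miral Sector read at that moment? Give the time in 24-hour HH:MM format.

18:00

April 25, 2023 lies within the daylight-saving period (27 February – 12 November), so Soltara Canton is on daylight time, UTC−02:30.
17:45 Soltara Canton + 2h30m = 20:15 UTC.
At the standard offset (UTC−03:15), 20:15 UTC − 3h15m = 17:00 Miral Sector standard time.
Daylight saving runs 24 April – 4 November; the standard-time date in Miral Sector, April 25, 2023, is inside that window, so Miral Sector is at UTC−02:15.
20:15 UTC − 2h15m = 18:00 Miral Sector.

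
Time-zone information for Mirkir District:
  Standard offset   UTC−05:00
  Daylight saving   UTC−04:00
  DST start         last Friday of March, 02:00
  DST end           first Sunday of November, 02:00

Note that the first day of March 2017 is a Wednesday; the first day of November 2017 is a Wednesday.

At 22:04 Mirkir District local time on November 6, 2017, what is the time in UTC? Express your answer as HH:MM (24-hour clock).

03:04

1 March 2017 is a Wednesday, so Fridays fall on 3, 10, 17, 24, 31; the last is March 31.
1 November 2017 is a Wednesday, so the first Sunday is November 5.
Daylight saving runs 31 March – 5 November; November 6, 2017 is outside that window, so Mirkir District is on standard time at UTC−05:00.
22:04 local + 5h = 03:04 UTC (rolling into the next day, 7 November 2017).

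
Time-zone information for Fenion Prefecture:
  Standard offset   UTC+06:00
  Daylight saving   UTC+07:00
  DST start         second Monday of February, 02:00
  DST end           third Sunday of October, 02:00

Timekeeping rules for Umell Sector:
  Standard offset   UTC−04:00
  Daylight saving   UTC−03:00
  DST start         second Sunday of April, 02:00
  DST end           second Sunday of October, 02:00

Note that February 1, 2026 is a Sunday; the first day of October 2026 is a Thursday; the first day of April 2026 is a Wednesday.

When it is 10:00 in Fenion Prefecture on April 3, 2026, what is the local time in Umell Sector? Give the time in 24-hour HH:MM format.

23:00

1 February 2026 is a Sunday, so the first Monday is February 2 and the second is February 9.
1 October 2026 is a Thursday, so the first Sunday is October 4 and the third is October 18.
April 3, 2026 falls between 9 February and 18 October, so daylight saving is in effect and Fenion Prefecture is at UTC+07:00.
10:00 Fenion Prefecture − 7h = 03:00 UTC.
1 April 2026 is a Wednesday, so the first Sunday is April 5 and the second is April 12.
1 October 2026 is a Thursday, so the first Sunday is October 4 and the second is October 11.
At the standard offset (UTC−04:00), 03:00 UTC − 4h = 23:00 Umell Sector standard time (rolling into the previous day, 2 April 2026).
Daylight saving runs 12 April – 11 October; the standard-time date in Umell Sector, April 2, 2026, is outside that window, so Umell Sector is on standard time at UTC−04:00.
03:00 UTC − 4h = 23:00 Umell Sector (rolling into the previous day, 2 April 2026).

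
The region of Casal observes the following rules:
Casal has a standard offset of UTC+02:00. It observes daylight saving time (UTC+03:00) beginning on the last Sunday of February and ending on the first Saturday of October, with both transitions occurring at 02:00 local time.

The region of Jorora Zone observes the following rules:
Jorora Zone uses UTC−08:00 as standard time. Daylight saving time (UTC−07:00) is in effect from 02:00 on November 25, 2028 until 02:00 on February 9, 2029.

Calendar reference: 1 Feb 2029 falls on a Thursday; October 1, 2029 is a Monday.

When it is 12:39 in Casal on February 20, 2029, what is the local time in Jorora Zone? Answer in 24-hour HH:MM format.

02:39

1 February 2029 is a Thursday, so Sundays fall on 4, 11, 18, 25; the last is February 25.
1 October 2029 is a Monday, so the first Saturday is October 6.
Daylight saving runs 25 February – 6 October; February 20, 2029 is outside that window, so Casal is on standard time at UTC+02:00.
12:39 Casal − 2h = 10:39 UTC.
At the standard offset (UTC−08:00), 10:39 UTC − 8h = 02:39 Jorora Zone standard time.
The standard-time date in Jorora Zone, February 20, 2029, does not fall between 25 November 2028 and 9 February 2029, so daylight saving is not in effect and Jorora Zone is at UTC−08:00.
10:39 UTC − 8h = 02:39 Jorora Zone.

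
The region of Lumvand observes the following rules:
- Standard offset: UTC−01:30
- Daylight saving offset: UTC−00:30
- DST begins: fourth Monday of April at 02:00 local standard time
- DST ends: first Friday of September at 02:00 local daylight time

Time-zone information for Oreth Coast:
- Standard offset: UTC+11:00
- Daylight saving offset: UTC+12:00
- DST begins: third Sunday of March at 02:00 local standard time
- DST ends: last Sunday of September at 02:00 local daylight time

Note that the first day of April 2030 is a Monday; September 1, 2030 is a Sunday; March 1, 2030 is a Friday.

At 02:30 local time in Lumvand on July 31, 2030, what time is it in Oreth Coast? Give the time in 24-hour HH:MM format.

15:00

1 April 2030 is a Monday, so the first Monday is April 1 and the fourth is April 22.
1 September 2030 is a Sunday, so the first Friday is September 6.
Daylight saving runs 22 April – 6 September; July 31, 2030 is inside that window, so Lumvand is at UTC−00:30.
02:30 Lumvand + 0h30m = 03:00 UTC.
1 March 2030 is a Friday, so the first Sunday is March 3 and the third is March 17.
1 September 2030 is a Sunday, so Sundays fall on 1, 8, 15, 22, 29; the last is September 29.
At the standard offset (UTC+11:00), 03:00 UTC + 11h = 14:00 Oreth Coast standard time.
Daylight saving runs 17 March – 29 September; the standard-time date in Oreth Coast, July 31, 2030, is inside that window, so Oreth Coast is at UTC+12:00.
03:00 UTC + 12h = 15:00 Oreth Coast.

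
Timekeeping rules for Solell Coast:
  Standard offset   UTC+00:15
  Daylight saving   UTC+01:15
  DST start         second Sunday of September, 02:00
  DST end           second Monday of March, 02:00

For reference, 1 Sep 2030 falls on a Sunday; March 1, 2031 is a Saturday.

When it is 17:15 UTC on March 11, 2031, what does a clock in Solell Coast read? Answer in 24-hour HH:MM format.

1 September 2030 is a Sunday, so the first Sunday is September 1 and the second is September 8.
1 March 2031 is a Saturday, so the first Monday is March 3 and the second is March 10.
At the standard offset (UTC+00:15), 17:15 UTC + 0h15m = 17:30 Solell Coast standard time.
The standard-time date in Solell Coast, March 11, 2031, does not fall between 8 September 2030 and 10 March 2031, so daylight saving is not in effect and Solell Coast is at UTC+00:15.
17:15 UTC + 0h15m = 17:30 local.

17:30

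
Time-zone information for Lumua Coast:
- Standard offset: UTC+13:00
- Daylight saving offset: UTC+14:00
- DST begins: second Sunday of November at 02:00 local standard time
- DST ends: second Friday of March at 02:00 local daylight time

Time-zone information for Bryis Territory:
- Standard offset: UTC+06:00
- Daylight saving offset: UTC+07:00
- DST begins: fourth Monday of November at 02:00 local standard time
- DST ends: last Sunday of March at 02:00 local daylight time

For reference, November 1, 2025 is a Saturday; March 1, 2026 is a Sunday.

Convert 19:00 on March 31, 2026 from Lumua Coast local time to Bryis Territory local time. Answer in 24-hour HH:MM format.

1 November 2025 is a Saturday, so the first Sunday is November 2 and the second is November 9.
1 March 2026 is a Sunday, so the first Friday is March 6 and the second is March 13.
March 31, 2026 is outside the daylight-saving period (9 November 2025 – 13 March 2026), so Lumua Coast is on standard time, UTC+13:00.
19:00 Lumua Coast − 13h = 06:00 UTC.
1 November 2025 is a Saturday, so the first Monday is November 3 and the fourth is November 24.
1 March 2026 is a Sunday, so Sundays fall on 1, 8, 15, 22, 29; the last is March 29.
At the standard offset (UTC+06:00), 06:00 UTC + 6h = 12:00 Bryis Territory standard time.
Daylight saving runs 24 November 2025 – 29 March 2026; the standard-time date in Bryis Territory, March 31, 2026, is outside that window, so Bryis Territory is on standard time at UTC+06:00.
06:00 UTC + 6h = 12:00 Bryis Territory.

12:00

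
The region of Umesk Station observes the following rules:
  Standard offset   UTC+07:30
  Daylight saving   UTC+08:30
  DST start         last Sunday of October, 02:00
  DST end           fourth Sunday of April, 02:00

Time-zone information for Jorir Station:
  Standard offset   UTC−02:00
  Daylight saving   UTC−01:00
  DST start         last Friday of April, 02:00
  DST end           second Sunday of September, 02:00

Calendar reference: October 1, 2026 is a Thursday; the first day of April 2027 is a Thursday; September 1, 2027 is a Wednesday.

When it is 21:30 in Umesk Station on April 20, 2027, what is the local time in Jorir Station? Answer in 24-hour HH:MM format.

1 October 2026 is a Thursday, so Sundays fall on 4, 11, 18, 25; the last is October 25.
1 April 2027 is a Thursday, so the first Sunday is April 4 and the fourth is April 25.
April 20, 2027 lies within the daylight-saving period (25 October 2026 – 25 April 2027), so Umesk Station is on daylight time, UTC+08:30.
21:30 Umesk Station − 8h30m = 13:00 UTC.
1 April 2027 is a Thursday, so Fridays fall on 2, 9, 16, 23, 30; the last is April 30.
1 September 2027 is a Wednesday, so the first Sunday is September 5 and the second is September 12.
At the standard offset (UTC−02:00), 13:00 UTC − 2h = 11:00 Jorir Station standard time.
The standard-time date in Jorir Station, April 20, 2027, is outside the daylight-saving period (30 April – 12 September), so Jorir Station is on standard time, UTC−02:00.
13:00 UTC − 2h = 11:00 Jorir Station.

11:00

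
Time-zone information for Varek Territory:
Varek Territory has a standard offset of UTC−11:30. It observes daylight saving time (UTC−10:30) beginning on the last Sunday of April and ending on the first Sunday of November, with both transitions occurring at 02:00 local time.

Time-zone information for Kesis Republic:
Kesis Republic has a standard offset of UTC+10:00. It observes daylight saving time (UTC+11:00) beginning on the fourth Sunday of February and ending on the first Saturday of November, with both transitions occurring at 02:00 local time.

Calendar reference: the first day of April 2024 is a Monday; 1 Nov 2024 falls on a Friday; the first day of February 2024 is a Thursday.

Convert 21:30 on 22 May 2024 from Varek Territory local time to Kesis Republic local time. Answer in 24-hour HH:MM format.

19:00

1 April 2024 is a Monday, so Sundays fall on 7, 14, 21, 28; the last is April 28.
1 November 2024 is a Friday, so the first Sunday is November 3.
22 May 2024 falls between 28 April and 3 November, so daylight saving is in effect and Varek Territory is at UTC−10:30.
21:30 Varek Territory + 10h30m = 08:00 UTC (rolling into the next day, 23 May 2024).
1 February 2024 is a Thursday, so the first Sunday is February 4 and the fourth is February 25.
1 November 2024 is a Friday, so the first Saturday is November 2.
At the standard offset (UTC+10:00), 08:00 UTC + 10h = 18:00 Kesis Republic standard time.
The standard-time date in Kesis Republic, 23 May 2024, lies within the daylight-saving period (25 February – 2 November), so Kesis Republic is on daylight time, UTC+11:00.
08:00 UTC + 11h = 19:00 Kesis Republic.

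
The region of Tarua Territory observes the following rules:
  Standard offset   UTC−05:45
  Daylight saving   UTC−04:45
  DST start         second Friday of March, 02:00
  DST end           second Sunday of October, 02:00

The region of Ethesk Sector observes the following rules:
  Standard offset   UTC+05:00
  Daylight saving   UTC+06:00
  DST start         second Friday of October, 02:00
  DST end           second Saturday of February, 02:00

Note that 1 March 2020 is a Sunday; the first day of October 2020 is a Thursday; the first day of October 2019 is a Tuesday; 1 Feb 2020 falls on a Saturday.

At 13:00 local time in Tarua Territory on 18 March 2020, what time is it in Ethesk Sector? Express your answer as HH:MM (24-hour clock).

1 March 2020 is a Sunday, so the first Friday is March 6 and the second is March 13.
1 October 2020 is a Thursday, so the first Sunday is October 4 and the second is October 11.
18 March 2020 lies within the daylight-saving period (13 March – 11 October), so Tarua Territory is on daylight time, UTC−04:45.
13:00 Tarua Territory + 4h45m = 17:45 UTC.
1 October 2019 is a Tuesday, so the first Friday is October 4 and the second is October 11.
1 February 2020 is a Saturday, so the first Saturday is February 1 and the second is February 8.
At the standard offset (UTC+05:00), 17:45 UTC + 5h = 22:45 Ethesk Sector standard time.
Daylight saving runs 11 October 2019 – 8 February 2020; the standard-time date in Ethesk Sector, 18 March 2020, is outside that window, so Ethesk Sector is on standard time at UTC+05:00.
17:45 UTC + 5h = 22:45 Ethesk Sector.

22:45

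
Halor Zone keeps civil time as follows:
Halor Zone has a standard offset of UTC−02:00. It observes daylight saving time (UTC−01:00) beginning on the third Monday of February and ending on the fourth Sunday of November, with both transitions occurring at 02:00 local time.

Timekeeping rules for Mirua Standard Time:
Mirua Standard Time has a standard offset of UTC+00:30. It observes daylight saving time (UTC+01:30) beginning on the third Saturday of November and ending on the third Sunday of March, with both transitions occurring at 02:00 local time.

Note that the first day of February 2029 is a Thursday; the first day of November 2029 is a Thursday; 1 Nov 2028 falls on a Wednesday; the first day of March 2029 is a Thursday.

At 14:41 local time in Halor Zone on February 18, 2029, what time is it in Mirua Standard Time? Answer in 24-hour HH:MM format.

1 February 2029 is a Thursday, so the first Monday is February 5 and the third is February 19.
1 November 2029 is a Thursday, so the first Sunday is November 4 and the fourth is November 25.
February 18, 2029 is outside the daylight-saving period (19 February – 25 November), so Halor Zone is on standard time, UTC−02:00.
14:41 Halor Zone + 2h = 16:41 UTC.
1 November 2028 is a Wednesday, so the first Saturday is November 4 and the third is November 18.
1 March 2029 is a Thursday, so the first Sunday is March 4 and the third is March 18.
At the standard offset (UTC+00:30), 16:41 UTC + 0h30m = 17:11 Mirua Standard Time standard time.
The standard-time date in Mirua Standard Time, February 18, 2029, lies within the daylight-saving period (18 November 2028 – 18 March 2029), so Mirua Standard Time is on daylight time, UTC+01:30.
16:41 UTC + 1h30m = 18:11 Mirua Standard Time.

18:11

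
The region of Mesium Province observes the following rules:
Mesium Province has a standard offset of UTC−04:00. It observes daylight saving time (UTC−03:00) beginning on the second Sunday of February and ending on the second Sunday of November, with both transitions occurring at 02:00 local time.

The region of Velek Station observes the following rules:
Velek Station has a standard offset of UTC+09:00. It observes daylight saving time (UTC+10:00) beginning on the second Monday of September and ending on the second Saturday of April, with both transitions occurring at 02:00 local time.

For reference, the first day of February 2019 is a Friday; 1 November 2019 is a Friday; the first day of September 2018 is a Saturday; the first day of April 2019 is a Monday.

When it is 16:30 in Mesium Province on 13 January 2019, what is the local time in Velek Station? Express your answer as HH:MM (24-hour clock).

06:30

1 February 2019 is a Friday, so the first Sunday is February 3 and the second is February 10.
1 November 2019 is a Friday, so the first Sunday is November 3 and the second is November 10.
13 January 2019 does not fall between 10 February and 10 November, so daylight saving is not in effect and Mesium Province is at UTC−04:00.
16:30 Mesium Province + 4h = 20:30 UTC.
1 September 2018 is a Saturday, so the first Monday is September 3 and the second is September 10.
1 April 2019 is a Monday, so the first Saturday is April 6 and the second is April 13.
At the standard offset (UTC+09:00), 20:30 UTC + 9h = 05:30 Velek Station standard time (rolling into the next day, 14 January 2019).
Daylight saving runs 10 September 2018 – 13 April 2019; the standard-time date in Velek Station, 14 January 2019, is inside that window, so Velek Station is at UTC+10:00.
20:30 UTC + 10h = 06:30 Velek Station (rolling into the next day, 14 January 2019).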